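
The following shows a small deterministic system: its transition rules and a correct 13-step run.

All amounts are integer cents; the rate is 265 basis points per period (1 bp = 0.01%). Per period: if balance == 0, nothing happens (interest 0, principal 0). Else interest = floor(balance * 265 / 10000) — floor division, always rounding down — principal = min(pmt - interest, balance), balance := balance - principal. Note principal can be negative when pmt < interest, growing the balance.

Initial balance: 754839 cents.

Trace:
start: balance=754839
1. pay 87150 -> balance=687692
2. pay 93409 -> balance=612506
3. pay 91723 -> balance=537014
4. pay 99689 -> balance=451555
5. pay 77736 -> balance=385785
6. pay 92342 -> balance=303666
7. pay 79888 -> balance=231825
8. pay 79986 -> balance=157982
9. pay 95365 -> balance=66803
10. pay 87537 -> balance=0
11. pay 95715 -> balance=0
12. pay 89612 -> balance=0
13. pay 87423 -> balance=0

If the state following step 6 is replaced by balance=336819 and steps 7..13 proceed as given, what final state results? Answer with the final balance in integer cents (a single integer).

0

state after step 6 := balance=336819
7. pay 79888 -> balance=265856
8. pay 79986 -> balance=192915
9. pay 95365 -> balance=102662
10. pay 87537 -> balance=17845
11. pay 95715 -> balance=0
12. pay 89612 -> balance=0
13. pay 87423 -> balance=0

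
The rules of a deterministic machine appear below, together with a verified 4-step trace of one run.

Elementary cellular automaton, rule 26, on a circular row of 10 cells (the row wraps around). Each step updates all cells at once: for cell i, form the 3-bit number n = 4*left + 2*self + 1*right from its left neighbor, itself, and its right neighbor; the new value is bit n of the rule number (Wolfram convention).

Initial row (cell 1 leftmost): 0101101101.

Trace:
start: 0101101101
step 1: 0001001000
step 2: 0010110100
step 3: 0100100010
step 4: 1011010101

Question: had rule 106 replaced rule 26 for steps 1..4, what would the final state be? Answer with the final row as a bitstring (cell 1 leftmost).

0010001100

(re-executing steps 1..4 under rule 106; state before step 1: 0101101101)
step 1: 1011111110
step 2: 0110000011
step 3: 1110000111
step 4: 0010001100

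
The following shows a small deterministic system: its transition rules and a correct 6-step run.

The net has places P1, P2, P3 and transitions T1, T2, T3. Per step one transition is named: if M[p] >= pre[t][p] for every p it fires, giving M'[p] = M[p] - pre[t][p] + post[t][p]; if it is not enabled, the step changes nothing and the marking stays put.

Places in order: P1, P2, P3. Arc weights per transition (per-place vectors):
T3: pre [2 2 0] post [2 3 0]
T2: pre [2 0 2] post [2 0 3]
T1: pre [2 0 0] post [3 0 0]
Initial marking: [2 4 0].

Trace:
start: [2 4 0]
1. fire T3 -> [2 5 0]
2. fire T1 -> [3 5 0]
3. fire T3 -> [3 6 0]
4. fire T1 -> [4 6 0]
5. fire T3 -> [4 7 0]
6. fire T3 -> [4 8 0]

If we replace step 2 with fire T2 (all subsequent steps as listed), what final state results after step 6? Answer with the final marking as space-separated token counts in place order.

3 8 0

(re-executing from step 2 with the substitution; state before step 2: [2 5 0])
2. fire T2 -> [2 5 0]
3. fire T3 -> [2 6 0]
4. fire T1 -> [3 6 0]
5. fire T3 -> [3 7 0]
6. fire T3 -> [3 8 0]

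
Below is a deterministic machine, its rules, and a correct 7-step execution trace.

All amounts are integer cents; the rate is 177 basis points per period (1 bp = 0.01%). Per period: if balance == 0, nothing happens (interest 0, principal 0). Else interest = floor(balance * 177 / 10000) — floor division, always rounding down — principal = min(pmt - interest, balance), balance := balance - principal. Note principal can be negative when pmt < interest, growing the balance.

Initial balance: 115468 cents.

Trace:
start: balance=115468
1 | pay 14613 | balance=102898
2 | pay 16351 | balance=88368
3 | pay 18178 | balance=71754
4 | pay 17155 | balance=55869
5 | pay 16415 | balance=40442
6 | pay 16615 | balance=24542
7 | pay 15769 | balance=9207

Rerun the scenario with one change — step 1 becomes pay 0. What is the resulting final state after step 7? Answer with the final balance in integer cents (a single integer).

(re-executing from step 1 with the substitution; state before step 1: balance=115468)
1 | pay 0 | balance=117511
2 | pay 16351 | balance=103239
3 | pay 18178 | balance=86888
4 | pay 17155 | balance=71270
5 | pay 16415 | balance=56116
6 | pay 16615 | balance=40494
7 | pay 15769 | balance=25441

25441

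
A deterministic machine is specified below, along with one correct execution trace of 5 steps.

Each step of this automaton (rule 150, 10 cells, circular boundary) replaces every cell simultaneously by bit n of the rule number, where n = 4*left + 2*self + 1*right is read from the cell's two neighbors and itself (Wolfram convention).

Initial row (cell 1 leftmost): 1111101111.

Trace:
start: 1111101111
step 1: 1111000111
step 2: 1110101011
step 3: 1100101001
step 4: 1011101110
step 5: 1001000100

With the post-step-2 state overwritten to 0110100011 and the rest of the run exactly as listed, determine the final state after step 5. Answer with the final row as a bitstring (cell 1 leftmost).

0011101001

state after step 2 := 0110100011
step 3: 0000110100
step 4: 0001000110
step 5: 0011101001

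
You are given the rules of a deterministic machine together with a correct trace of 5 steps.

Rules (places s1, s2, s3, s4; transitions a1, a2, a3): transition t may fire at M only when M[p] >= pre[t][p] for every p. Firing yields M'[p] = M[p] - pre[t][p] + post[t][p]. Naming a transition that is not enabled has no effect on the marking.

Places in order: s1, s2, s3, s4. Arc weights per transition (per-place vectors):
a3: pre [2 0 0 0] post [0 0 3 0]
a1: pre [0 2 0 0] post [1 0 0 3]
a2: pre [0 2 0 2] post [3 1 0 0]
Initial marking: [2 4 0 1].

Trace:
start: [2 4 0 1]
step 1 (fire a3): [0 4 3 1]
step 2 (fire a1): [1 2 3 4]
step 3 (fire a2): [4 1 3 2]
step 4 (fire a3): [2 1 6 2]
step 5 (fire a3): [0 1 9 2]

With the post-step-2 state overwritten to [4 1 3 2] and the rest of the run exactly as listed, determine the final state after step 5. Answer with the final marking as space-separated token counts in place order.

0 1 9 2

state after step 2 := [4 1 3 2]
step 3 (fire a2): [4 1 3 2]
step 4 (fire a3): [2 1 6 2]
step 5 (fire a3): [0 1 9 2]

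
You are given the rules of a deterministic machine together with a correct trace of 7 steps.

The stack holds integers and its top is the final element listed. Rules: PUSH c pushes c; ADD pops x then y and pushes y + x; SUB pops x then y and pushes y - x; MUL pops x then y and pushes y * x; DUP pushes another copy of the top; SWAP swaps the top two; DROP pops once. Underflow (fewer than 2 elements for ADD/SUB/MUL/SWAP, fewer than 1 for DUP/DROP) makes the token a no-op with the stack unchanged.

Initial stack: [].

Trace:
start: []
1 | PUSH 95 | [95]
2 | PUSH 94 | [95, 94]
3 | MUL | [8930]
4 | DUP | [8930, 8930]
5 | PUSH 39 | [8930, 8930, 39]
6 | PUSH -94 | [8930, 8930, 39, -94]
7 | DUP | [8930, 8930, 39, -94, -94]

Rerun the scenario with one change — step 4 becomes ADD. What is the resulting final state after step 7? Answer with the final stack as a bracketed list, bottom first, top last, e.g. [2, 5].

[8930, 39, -94, -94]

(re-executing from step 4 with the substitution; state before step 4: [8930])
4 | ADD | [8930]
5 | PUSH 39 | [8930, 39]
6 | PUSH -94 | [8930, 39, -94]
7 | DUP | [8930, 39, -94, -94]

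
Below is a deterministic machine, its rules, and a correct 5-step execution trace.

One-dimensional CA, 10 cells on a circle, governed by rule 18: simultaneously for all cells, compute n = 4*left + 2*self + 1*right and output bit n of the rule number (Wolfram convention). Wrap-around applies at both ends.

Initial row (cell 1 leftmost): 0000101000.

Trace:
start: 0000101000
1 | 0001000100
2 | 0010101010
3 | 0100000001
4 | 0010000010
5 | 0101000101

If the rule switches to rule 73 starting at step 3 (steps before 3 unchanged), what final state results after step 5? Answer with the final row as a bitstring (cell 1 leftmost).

(re-executing steps 3..5 under rule 73; state before step 3: 0010101010)
3 | 1000000000
4 | 0011111110
5 | 1010000010

1010000010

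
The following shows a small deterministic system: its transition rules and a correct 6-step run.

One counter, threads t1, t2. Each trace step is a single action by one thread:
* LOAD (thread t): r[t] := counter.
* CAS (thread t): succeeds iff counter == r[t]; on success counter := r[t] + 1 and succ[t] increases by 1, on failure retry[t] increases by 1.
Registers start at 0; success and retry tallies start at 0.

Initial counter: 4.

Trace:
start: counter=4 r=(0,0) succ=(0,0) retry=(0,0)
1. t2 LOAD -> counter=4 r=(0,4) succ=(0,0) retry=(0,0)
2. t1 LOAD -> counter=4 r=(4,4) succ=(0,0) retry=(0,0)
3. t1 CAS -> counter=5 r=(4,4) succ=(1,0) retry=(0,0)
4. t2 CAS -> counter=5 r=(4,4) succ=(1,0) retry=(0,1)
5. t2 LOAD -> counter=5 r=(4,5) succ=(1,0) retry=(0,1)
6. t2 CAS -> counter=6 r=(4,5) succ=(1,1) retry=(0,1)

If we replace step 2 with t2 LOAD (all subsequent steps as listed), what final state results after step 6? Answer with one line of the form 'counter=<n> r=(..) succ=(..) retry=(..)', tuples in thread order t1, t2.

(re-executing from step 2 with the substitution; state before step 2: counter=4 r=(0,4) succ=(0,0) retry=(0,0))
2. t2 LOAD -> counter=4 r=(0,4) succ=(0,0) retry=(0,0)
3. t1 CAS -> counter=4 r=(0,4) succ=(0,0) retry=(1,0)
4. t2 CAS -> counter=5 r=(0,4) succ=(0,1) retry=(1,0)
5. t2 LOAD -> counter=5 r=(0,5) succ=(0,1) retry=(1,0)
6. t2 CAS -> counter=6 r=(0,5) succ=(0,2) retry=(1,0)

counter=6 r=(0,5) succ=(0,2) retry=(1,0)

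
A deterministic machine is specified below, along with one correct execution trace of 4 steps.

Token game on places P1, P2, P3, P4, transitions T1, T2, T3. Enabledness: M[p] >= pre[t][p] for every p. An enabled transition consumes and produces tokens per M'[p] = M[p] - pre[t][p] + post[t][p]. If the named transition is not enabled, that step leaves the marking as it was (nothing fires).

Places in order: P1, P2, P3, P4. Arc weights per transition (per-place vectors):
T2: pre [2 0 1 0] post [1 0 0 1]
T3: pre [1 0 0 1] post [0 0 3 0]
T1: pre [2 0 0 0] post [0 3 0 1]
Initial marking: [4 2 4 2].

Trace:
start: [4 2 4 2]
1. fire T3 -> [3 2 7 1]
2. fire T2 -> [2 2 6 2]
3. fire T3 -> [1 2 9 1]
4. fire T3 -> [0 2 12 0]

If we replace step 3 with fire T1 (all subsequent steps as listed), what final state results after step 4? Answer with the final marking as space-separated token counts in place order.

(re-executing from step 3 with the substitution; state before step 3: [2 2 6 2])
3. fire T1 -> [0 5 6 3]
4. fire T3 -> [0 5 6 3]

0 5 6 3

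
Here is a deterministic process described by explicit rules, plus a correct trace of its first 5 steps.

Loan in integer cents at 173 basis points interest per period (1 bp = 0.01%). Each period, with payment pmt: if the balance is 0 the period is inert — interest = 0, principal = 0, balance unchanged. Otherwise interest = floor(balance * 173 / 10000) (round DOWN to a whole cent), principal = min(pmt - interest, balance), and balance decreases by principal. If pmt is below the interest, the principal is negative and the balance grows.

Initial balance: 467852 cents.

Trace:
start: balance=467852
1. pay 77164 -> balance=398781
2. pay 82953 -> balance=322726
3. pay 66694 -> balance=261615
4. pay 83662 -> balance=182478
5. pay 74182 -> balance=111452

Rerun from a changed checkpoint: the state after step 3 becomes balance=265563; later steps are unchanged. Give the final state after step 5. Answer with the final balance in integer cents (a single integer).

state after step 3 := balance=265563
4. pay 83662 -> balance=186495
5. pay 74182 -> balance=115539

115539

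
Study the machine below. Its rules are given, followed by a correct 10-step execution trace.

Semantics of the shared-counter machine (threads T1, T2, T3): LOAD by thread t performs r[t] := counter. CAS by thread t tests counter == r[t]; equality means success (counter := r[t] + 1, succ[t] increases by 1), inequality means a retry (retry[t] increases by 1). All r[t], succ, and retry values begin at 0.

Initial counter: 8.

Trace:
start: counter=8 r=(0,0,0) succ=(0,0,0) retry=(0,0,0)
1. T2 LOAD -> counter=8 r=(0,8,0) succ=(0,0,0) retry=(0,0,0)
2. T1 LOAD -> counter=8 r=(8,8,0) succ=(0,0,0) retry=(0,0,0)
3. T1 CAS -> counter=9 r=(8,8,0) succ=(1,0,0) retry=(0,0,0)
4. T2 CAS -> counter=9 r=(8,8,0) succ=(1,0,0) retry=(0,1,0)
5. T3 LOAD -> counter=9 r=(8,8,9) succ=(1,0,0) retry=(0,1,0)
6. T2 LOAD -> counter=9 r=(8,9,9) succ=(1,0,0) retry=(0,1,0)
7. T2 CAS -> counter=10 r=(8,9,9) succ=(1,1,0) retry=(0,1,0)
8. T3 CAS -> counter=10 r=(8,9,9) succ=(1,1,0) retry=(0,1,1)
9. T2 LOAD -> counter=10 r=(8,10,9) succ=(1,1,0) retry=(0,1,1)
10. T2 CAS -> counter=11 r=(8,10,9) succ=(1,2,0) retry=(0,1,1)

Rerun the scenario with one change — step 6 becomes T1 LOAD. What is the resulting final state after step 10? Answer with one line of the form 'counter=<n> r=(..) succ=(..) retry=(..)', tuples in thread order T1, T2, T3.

counter=11 r=(9,10,9) succ=(1,1,1) retry=(0,2,0)

(re-executing from step 6 with the substitution; state before step 6: counter=9 r=(8,8,9) succ=(1,0,0) retry=(0,1,0))
6. T1 LOAD -> counter=9 r=(9,8,9) succ=(1,0,0) retry=(0,1,0)
7. T2 CAS -> counter=9 r=(9,8,9) succ=(1,0,0) retry=(0,2,0)
8. T3 CAS -> counter=10 r=(9,8,9) succ=(1,0,1) retry=(0,2,0)
9. T2 LOAD -> counter=10 r=(9,10,9) succ=(1,0,1) retry=(0,2,0)
10. T2 CAS -> counter=11 r=(9,10,9) succ=(1,1,1) retry=(0,2,0)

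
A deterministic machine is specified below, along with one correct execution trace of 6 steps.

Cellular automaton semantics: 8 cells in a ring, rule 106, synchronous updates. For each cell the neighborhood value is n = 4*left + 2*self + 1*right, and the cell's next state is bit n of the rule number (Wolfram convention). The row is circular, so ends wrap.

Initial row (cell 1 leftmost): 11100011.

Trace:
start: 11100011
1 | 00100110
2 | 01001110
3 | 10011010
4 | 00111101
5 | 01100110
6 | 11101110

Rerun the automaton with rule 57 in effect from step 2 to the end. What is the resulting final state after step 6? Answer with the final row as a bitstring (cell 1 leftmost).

(re-executing steps 2..6 under rule 57; state before step 2: 00100110)
2 | 10010101
3 | 01001011
4 | 10100110
5 | 01010101
6 | 10101010

10101010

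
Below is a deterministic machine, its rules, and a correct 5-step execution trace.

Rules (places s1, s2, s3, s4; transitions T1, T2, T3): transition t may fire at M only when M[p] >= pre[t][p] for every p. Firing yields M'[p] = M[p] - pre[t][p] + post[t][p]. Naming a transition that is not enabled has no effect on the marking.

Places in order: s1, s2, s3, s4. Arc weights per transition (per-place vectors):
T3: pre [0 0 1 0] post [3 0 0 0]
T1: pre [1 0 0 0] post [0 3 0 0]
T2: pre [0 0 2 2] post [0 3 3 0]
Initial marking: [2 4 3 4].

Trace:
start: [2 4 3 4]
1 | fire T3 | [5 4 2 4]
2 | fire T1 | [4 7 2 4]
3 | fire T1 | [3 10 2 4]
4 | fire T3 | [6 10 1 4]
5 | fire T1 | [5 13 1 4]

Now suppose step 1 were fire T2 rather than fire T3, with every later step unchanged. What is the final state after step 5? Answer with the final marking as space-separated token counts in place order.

2 16 3 2

(re-executing from step 1 with the substitution; state before step 1: [2 4 3 4])
1 | fire T2 | [2 7 4 2]
2 | fire T1 | [1 10 4 2]
3 | fire T1 | [0 13 4 2]
4 | fire T3 | [3 13 3 2]
5 | fire T1 | [2 16 3 2]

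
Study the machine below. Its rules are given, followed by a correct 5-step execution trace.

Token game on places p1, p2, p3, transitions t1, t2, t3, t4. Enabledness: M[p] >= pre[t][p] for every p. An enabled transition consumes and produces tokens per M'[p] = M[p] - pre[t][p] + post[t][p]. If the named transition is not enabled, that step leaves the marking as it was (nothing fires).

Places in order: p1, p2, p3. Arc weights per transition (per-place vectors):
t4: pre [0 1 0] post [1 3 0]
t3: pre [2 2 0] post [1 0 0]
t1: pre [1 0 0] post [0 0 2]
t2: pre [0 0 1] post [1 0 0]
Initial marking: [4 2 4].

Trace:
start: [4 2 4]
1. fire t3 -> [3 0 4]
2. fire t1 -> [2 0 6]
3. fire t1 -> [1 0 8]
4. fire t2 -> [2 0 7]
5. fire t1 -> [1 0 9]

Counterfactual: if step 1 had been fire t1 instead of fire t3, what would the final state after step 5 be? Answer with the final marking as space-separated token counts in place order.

1 2 11

(re-executing from step 1 with the substitution; state before step 1: [4 2 4])
1. fire t1 -> [3 2 6]
2. fire t1 -> [2 2 8]
3. fire t1 -> [1 2 10]
4. fire t2 -> [2 2 9]
5. fire t1 -> [1 2 11]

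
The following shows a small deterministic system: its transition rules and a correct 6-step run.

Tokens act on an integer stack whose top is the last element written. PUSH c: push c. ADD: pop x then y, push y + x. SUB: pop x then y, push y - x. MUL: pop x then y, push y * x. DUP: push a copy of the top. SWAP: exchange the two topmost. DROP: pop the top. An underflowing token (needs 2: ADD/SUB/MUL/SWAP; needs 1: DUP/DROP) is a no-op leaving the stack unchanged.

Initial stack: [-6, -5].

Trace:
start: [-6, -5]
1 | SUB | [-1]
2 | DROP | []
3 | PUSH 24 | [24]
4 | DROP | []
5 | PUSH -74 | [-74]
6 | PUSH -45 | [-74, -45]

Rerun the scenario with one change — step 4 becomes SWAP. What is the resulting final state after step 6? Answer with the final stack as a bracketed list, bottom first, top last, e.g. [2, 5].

(re-executing from step 4 with the substitution; state before step 4: [24])
4 | SWAP | [24]
5 | PUSH -74 | [24, -74]
6 | PUSH -45 | [24, -74, -45]

[24, -74, -45]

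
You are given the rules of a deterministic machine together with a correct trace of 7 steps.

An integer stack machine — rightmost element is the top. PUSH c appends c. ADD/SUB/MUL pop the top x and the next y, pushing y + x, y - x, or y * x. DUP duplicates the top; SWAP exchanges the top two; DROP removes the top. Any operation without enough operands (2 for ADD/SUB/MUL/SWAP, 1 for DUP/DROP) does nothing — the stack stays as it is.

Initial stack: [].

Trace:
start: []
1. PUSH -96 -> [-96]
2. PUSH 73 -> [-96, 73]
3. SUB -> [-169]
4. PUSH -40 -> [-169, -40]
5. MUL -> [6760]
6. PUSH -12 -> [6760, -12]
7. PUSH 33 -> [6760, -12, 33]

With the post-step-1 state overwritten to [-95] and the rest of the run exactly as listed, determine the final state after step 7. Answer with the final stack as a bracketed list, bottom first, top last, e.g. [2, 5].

state after step 1 := [-95]
2. PUSH 73 -> [-95, 73]
3. SUB -> [-168]
4. PUSH -40 -> [-168, -40]
5. MUL -> [6720]
6. PUSH -12 -> [6720, -12]
7. PUSH 33 -> [6720, -12, 33]

[6720, -12, 33]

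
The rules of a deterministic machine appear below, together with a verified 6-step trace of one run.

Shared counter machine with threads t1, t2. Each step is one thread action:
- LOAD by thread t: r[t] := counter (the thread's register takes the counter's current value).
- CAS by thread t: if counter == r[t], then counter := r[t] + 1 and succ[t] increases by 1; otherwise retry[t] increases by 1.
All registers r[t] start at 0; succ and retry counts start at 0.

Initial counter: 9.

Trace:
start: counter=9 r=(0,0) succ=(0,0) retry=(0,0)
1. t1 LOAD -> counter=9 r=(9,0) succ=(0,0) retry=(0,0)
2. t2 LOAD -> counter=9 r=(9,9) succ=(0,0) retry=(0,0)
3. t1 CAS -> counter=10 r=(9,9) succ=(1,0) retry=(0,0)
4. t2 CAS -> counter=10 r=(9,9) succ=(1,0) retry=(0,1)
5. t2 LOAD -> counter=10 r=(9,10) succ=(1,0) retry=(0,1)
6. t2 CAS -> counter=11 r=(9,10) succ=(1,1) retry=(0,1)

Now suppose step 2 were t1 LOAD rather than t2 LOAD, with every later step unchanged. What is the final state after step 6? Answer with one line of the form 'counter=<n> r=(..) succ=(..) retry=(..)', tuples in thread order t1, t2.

(re-executing from step 2 with the substitution; state before step 2: counter=9 r=(9,0) succ=(0,0) retry=(0,0))
2. t1 LOAD -> counter=9 r=(9,0) succ=(0,0) retry=(0,0)
3. t1 CAS -> counter=10 r=(9,0) succ=(1,0) retry=(0,0)
4. t2 CAS -> counter=10 r=(9,0) succ=(1,0) retry=(0,1)
5. t2 LOAD -> counter=10 r=(9,10) succ=(1,0) retry=(0,1)
6. t2 CAS -> counter=11 r=(9,10) succ=(1,1) retry=(0,1)

counter=11 r=(9,10) succ=(1,1) retry=(0,1)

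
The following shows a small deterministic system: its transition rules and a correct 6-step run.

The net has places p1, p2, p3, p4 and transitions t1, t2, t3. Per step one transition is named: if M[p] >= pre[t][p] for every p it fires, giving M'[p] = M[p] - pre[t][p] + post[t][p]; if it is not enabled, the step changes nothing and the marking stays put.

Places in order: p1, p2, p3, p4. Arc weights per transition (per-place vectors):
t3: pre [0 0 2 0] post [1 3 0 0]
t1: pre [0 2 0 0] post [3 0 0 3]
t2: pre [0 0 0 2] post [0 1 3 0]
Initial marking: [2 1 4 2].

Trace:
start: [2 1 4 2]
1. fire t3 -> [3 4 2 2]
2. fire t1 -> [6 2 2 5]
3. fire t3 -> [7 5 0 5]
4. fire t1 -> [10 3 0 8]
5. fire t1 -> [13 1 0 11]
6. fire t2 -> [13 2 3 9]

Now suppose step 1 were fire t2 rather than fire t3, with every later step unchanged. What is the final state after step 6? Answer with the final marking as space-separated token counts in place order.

(re-executing from step 1 with the substitution; state before step 1: [2 1 4 2])
1. fire t2 -> [2 2 7 0]
2. fire t1 -> [5 0 7 3]
3. fire t3 -> [6 3 5 3]
4. fire t1 -> [9 1 5 6]
5. fire t1 -> [9 1 5 6]
6. fire t2 -> [9 2 8 4]

9 2 8 4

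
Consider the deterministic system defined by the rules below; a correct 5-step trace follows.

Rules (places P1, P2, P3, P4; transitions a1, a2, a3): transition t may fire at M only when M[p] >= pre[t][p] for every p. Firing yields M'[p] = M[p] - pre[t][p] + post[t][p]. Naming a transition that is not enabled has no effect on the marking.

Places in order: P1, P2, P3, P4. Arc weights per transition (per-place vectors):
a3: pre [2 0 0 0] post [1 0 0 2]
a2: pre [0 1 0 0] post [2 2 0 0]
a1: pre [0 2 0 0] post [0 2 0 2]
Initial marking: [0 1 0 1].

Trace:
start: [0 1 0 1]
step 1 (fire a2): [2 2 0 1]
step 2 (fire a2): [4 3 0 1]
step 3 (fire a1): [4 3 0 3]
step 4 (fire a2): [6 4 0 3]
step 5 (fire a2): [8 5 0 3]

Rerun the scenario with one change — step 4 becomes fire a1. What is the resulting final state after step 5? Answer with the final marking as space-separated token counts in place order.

(re-executing from step 4 with the substitution; state before step 4: [4 3 0 3])
step 4 (fire a1): [4 3 0 5]
step 5 (fire a2): [6 4 0 5]

6 4 0 5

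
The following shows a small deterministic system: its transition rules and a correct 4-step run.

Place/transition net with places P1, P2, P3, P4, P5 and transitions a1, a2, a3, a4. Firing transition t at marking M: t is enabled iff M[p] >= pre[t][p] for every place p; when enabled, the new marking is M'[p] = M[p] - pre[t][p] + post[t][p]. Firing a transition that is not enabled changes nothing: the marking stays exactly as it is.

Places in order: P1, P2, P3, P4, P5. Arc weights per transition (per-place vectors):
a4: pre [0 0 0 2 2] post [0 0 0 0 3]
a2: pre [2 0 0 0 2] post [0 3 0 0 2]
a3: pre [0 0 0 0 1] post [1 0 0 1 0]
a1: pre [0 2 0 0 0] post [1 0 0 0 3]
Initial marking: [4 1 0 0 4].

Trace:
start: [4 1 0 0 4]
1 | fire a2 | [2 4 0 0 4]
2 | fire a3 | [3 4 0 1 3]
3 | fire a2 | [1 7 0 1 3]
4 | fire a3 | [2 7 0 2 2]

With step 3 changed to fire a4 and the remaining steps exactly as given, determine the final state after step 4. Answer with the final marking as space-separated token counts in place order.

(re-executing from step 3 with the substitution; state before step 3: [3 4 0 1 3])
3 | fire a4 | [3 4 0 1 3]
4 | fire a3 | [4 4 0 2 2]

4 4 0 2 2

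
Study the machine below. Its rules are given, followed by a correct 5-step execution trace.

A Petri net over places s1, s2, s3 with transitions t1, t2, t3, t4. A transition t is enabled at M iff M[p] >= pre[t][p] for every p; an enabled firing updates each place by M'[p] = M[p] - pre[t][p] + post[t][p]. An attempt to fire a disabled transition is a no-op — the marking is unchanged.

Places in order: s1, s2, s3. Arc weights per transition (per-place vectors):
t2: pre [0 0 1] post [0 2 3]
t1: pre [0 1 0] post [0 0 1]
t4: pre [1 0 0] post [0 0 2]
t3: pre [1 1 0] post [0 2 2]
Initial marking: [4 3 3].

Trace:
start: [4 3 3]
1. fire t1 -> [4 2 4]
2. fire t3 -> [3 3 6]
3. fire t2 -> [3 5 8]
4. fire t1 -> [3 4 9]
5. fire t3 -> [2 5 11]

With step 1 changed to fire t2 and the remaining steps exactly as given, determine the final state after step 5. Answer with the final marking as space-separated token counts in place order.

2 8 12

(re-executing from step 1 with the substitution; state before step 1: [4 3 3])
1. fire t2 -> [4 5 5]
2. fire t3 -> [3 6 7]
3. fire t2 -> [3 8 9]
4. fire t1 -> [3 7 10]
5. fire t3 -> [2 8 12]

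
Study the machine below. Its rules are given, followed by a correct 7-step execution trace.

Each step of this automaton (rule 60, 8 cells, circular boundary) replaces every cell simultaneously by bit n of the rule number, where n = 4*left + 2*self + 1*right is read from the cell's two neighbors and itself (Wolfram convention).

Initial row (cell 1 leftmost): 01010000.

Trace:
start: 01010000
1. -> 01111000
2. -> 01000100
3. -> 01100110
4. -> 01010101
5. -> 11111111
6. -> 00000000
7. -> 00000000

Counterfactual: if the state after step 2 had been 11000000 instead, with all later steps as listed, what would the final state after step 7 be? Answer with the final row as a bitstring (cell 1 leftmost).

state after step 2 := 11000000
3. -> 10100000
4. -> 11110000
5. -> 10001000
6. -> 11001100
7. -> 10101010

10101010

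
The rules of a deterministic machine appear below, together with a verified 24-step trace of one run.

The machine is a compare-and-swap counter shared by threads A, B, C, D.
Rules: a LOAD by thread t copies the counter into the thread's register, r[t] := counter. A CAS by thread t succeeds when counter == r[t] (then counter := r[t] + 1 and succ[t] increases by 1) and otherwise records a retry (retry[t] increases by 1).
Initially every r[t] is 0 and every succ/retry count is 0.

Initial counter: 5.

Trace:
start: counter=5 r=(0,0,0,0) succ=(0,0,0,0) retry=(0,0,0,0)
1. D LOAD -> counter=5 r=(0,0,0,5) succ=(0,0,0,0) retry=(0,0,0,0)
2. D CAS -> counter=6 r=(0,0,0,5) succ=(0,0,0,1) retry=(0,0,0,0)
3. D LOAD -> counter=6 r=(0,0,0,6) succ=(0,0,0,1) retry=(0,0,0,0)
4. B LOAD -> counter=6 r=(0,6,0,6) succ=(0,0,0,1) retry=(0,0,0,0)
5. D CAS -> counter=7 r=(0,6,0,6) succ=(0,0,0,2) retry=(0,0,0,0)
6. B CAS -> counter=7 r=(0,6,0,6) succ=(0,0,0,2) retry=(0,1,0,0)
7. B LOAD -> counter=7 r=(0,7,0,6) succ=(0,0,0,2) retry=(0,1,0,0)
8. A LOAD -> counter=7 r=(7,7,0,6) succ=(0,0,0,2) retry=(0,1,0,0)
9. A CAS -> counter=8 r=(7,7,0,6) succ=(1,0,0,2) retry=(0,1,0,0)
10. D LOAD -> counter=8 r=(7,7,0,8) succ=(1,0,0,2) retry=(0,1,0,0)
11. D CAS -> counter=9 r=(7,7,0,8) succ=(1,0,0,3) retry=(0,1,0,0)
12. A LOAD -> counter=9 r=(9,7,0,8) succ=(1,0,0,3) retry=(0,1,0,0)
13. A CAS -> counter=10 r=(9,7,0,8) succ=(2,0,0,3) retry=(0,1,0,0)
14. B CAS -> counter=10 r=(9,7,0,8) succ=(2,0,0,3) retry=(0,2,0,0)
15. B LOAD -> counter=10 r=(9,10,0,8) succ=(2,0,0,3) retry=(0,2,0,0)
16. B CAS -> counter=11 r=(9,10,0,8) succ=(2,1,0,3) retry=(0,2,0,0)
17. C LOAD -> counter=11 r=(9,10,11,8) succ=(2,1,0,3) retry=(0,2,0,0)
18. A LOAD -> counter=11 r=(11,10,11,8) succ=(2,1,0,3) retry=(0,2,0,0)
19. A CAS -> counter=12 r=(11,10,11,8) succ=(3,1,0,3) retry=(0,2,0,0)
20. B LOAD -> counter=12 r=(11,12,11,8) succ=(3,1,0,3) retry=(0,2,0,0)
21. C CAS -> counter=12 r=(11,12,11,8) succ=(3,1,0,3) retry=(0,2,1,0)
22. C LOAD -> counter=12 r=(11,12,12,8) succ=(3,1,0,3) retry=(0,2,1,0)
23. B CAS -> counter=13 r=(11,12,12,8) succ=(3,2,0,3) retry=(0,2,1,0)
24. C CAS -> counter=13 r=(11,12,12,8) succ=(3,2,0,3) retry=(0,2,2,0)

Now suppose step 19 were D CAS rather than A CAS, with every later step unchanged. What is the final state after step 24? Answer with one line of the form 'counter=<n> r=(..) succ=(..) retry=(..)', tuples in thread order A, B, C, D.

(re-executing from step 19 with the substitution; state before step 19: counter=11 r=(11,10,11,8) succ=(2,1,0,3) retry=(0,2,0,0))
19. D CAS -> counter=11 r=(11,10,11,8) succ=(2,1,0,3) retry=(0,2,0,1)
20. B LOAD -> counter=11 r=(11,11,11,8) succ=(2,1,0,3) retry=(0,2,0,1)
21. C CAS -> counter=12 r=(11,11,11,8) succ=(2,1,1,3) retry=(0,2,0,1)
22. C LOAD -> counter=12 r=(11,11,12,8) succ=(2,1,1,3) retry=(0,2,0,1)
23. B CAS -> counter=12 r=(11,11,12,8) succ=(2,1,1,3) retry=(0,3,0,1)
24. C CAS -> counter=13 r=(11,11,12,8) succ=(2,1,2,3) retry=(0,3,0,1)

counter=13 r=(11,11,12,8) succ=(2,1,2,3) retry=(0,3,0,1)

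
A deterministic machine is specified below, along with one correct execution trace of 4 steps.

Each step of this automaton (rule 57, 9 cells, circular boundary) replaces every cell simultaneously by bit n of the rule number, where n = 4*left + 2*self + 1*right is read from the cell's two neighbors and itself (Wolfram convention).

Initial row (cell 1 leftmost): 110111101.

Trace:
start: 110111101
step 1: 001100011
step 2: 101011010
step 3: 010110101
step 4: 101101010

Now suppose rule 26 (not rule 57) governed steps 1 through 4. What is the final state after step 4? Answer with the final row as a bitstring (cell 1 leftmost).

000011010

(re-executing steps 1..4 under rule 26; state before step 1: 110111101)
step 1: 000100001
step 2: 101010010
step 3: 000001100
step 4: 000011010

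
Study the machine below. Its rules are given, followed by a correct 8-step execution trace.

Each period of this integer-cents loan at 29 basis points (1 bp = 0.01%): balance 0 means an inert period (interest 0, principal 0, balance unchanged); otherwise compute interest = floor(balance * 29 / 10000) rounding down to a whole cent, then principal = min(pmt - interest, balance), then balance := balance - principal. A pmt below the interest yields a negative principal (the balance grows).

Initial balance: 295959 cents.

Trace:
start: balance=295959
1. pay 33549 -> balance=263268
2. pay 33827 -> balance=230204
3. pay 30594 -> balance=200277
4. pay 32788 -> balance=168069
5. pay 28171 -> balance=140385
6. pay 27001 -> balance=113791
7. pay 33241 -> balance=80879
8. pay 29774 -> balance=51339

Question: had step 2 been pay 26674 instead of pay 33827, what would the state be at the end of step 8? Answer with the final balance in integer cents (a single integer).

58618

(re-executing from step 2 with the substitution; state before step 2: balance=263268)
2. pay 26674 -> balance=237357
3. pay 30594 -> balance=207451
4. pay 32788 -> balance=175264
5. pay 28171 -> balance=147601
6. pay 27001 -> balance=121028
7. pay 33241 -> balance=88137
8. pay 29774 -> balance=58618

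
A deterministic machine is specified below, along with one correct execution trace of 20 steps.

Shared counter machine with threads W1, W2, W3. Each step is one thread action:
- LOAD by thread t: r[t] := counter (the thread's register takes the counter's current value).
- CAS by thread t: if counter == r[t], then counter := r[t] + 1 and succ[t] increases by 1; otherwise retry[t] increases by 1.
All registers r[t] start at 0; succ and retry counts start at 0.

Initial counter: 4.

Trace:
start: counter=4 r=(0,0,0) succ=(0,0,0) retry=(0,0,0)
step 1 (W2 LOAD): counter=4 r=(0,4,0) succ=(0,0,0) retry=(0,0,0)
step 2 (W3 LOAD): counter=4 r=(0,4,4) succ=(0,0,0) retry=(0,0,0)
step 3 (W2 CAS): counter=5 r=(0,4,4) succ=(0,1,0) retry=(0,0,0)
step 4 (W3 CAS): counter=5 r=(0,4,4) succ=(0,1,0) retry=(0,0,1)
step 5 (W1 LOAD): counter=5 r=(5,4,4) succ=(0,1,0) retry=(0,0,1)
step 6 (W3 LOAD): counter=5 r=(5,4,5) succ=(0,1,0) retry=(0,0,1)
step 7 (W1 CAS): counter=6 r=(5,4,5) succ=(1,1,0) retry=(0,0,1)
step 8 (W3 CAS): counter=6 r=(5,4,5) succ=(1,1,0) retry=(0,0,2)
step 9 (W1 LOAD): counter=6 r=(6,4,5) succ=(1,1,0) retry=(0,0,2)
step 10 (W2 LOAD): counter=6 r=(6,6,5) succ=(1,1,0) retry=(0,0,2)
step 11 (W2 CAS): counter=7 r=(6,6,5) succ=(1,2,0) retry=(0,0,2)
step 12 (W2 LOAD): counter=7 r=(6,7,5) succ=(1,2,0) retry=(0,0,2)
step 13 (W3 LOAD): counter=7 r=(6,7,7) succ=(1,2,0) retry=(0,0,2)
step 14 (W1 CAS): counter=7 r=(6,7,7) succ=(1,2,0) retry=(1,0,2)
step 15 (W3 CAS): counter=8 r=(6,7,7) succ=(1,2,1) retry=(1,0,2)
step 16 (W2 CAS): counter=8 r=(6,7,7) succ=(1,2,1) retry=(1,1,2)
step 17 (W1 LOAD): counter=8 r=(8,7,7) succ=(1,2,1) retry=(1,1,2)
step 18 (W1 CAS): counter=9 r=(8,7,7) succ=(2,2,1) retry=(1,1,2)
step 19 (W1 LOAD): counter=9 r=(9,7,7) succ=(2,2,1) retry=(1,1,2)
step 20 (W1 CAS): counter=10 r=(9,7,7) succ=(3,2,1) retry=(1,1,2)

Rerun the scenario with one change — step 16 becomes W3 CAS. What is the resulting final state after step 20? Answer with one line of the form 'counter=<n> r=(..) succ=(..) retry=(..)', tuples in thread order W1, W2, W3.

(re-executing from step 16 with the substitution; state before step 16: counter=8 r=(6,7,7) succ=(1,2,1) retry=(1,0,2))
step 16 (W3 CAS): counter=8 r=(6,7,7) succ=(1,2,1) retry=(1,0,3)
step 17 (W1 LOAD): counter=8 r=(8,7,7) succ=(1,2,1) retry=(1,0,3)
step 18 (W1 CAS): counter=9 r=(8,7,7) succ=(2,2,1) retry=(1,0,3)
step 19 (W1 LOAD): counter=9 r=(9,7,7) succ=(2,2,1) retry=(1,0,3)
step 20 (W1 CAS): counter=10 r=(9,7,7) succ=(3,2,1) retry=(1,0,3)

counter=10 r=(9,7,7) succ=(3,2,1) retry=(1,0,3)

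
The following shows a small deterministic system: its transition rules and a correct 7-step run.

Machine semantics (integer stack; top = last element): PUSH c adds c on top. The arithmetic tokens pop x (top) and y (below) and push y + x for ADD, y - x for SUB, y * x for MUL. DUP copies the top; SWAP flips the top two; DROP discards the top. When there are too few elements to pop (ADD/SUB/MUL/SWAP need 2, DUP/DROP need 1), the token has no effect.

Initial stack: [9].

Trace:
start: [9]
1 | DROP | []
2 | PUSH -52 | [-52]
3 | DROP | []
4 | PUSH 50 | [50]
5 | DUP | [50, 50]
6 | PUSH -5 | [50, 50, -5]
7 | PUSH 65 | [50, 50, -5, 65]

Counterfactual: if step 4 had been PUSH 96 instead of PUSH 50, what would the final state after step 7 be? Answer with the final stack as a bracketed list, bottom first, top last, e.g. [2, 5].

[96, 96, -5, 65]

(re-executing from step 4 with the substitution; state before step 4: [])
4 | PUSH 96 | [96]
5 | DUP | [96, 96]
6 | PUSH -5 | [96, 96, -5]
7 | PUSH 65 | [96, 96, -5, 65]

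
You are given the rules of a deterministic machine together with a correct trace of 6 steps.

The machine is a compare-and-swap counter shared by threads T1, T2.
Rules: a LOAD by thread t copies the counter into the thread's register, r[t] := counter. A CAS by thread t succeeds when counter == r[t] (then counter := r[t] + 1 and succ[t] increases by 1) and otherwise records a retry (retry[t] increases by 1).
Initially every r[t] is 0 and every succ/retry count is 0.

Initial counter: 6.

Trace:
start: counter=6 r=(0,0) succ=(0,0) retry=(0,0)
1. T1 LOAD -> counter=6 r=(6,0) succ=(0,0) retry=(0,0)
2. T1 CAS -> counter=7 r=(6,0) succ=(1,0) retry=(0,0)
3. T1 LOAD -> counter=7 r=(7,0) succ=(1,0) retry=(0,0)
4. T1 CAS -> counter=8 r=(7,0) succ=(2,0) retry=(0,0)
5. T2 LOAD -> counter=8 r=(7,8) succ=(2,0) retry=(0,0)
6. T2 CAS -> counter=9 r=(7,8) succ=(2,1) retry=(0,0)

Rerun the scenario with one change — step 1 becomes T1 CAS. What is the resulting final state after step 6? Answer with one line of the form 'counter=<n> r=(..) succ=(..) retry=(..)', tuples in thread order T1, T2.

(re-executing from step 1 with the substitution; state before step 1: counter=6 r=(0,0) succ=(0,0) retry=(0,0))
1. T1 CAS -> counter=6 r=(0,0) succ=(0,0) retry=(1,0)
2. T1 CAS -> counter=6 r=(0,0) succ=(0,0) retry=(2,0)
3. T1 LOAD -> counter=6 r=(6,0) succ=(0,0) retry=(2,0)
4. T1 CAS -> counter=7 r=(6,0) succ=(1,0) retry=(2,0)
5. T2 LOAD -> counter=7 r=(6,7) succ=(1,0) retry=(2,0)
6. T2 CAS -> counter=8 r=(6,7) succ=(1,1) retry=(2,0)

counter=8 r=(6,7) succ=(1,1) retry=(2,0)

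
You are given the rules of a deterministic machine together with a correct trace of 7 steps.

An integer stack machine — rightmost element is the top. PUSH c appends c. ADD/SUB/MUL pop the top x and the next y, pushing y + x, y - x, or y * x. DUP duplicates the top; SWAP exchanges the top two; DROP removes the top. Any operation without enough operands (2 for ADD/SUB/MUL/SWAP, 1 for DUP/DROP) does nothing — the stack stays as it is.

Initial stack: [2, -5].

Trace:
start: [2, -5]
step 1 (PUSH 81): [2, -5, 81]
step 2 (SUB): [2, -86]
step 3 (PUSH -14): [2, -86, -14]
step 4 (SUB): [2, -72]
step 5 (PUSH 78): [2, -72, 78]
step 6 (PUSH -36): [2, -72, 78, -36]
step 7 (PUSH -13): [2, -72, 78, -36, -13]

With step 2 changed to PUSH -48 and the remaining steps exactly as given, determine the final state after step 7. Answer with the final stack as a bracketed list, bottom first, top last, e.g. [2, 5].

(re-executing from step 2 with the substitution; state before step 2: [2, -5, 81])
step 2 (PUSH -48): [2, -5, 81, -48]
step 3 (PUSH -14): [2, -5, 81, -48, -14]
step 4 (SUB): [2, -5, 81, -34]
step 5 (PUSH 78): [2, -5, 81, -34, 78]
step 6 (PUSH -36): [2, -5, 81, -34, 78, -36]
step 7 (PUSH -13): [2, -5, 81, -34, 78, -36, -13]

[2, -5, 81, -34, 78, -36, -13]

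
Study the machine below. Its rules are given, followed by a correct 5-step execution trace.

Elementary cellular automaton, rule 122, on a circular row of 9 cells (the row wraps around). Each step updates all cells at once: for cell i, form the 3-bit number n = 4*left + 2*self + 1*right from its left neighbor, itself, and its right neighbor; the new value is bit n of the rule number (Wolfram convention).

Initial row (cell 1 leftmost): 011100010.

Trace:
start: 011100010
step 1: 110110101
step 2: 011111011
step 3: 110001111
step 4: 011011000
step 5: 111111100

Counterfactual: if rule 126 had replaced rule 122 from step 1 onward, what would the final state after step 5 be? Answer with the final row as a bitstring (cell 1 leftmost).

(re-executing steps 1..5 under rule 126; state before step 1: 011100010)
step 1: 110110111
step 2: 011111100
step 3: 110000110
step 4: 111001111
step 5: 001111000

001111000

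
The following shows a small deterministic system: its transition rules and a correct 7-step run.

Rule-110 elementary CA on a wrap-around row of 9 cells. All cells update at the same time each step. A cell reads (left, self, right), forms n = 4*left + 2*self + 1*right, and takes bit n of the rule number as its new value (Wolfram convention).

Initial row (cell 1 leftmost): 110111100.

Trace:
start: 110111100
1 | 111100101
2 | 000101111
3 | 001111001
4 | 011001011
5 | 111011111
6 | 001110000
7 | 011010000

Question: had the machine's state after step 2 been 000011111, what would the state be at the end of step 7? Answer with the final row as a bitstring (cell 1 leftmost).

state after step 2 := 000011111
3 | 000110001
4 | 001110011
5 | 011010111
6 | 111111101
7 | 000000111

000000111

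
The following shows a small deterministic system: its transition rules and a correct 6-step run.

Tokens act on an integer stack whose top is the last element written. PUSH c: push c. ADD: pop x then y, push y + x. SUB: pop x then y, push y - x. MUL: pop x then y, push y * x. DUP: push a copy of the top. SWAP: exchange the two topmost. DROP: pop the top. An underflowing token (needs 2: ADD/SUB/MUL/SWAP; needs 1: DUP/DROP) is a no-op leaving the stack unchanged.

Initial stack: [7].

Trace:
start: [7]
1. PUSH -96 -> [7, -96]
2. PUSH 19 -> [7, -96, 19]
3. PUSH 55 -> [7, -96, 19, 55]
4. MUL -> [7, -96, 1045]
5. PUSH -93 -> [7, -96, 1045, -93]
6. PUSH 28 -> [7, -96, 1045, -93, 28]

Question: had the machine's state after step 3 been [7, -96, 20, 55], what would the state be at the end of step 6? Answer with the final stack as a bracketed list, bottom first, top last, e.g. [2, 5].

[7, -96, 1100, -93, 28]

state after step 3 := [7, -96, 20, 55]
4. MUL -> [7, -96, 1100]
5. PUSH -93 -> [7, -96, 1100, -93]
6. PUSH 28 -> [7, -96, 1100, -93, 28]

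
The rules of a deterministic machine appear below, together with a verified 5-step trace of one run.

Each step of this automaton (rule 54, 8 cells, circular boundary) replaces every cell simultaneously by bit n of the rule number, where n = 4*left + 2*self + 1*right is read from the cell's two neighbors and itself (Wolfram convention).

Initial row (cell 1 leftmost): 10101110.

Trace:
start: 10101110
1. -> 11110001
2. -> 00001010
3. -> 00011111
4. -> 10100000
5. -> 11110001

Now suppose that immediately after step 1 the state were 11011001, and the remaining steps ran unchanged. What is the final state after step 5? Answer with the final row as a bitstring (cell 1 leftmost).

state after step 1 := 11011001
2. -> 00100110
3. -> 01111001
4. -> 10000111
5. -> 01001000

01001000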